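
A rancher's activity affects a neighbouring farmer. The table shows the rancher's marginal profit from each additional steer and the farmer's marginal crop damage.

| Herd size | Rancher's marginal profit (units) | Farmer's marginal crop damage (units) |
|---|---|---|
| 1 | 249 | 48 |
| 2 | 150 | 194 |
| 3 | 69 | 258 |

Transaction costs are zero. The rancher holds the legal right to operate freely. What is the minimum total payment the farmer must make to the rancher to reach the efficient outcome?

219

Left alone the rancher would choose level 3 (marginal profit stays positive).
Efficient level: k* = 1 (marginal profit ≥ marginal crop damage through 1).
The farmer must at least cover the rancher's forgone profit from cutting 3→1: 150 + 69 = 219.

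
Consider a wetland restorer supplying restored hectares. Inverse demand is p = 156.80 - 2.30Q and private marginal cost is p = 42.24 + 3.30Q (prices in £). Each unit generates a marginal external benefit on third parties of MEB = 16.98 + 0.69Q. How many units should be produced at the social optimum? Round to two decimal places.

Social marginal cost = private MC − MEB = 25.26 + 2.61Q.
Set SMC = demand: 25.26 + 2.61Q = 156.80 - 2.30Q → Q* = 26.7902.

Q* = 26.79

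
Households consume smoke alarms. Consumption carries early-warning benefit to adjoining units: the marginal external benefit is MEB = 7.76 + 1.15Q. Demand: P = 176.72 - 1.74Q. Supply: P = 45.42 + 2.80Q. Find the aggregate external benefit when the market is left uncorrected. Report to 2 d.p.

Market equilibrium (private): 45.42 + 2.80Q = 176.72 - 1.74Q → Q_m = 28.9207.
Total external benefit = ∫₀^{Q_m} (7.76 + 1.15Q) dQ = 7.76×28.9207 + ½×1.15×28.9207² = 705.3586.

705.36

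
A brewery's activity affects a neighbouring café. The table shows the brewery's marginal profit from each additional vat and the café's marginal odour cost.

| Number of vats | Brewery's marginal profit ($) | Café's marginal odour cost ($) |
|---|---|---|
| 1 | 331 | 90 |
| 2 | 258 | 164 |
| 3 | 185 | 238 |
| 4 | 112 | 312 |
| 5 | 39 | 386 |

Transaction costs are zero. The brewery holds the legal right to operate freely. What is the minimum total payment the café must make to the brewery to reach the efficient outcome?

Left alone the brewery would choose level 5 (marginal profit stays positive).
Efficient level: k* = 2 (marginal profit ≥ marginal odour cost through 2).
The café must at least cover the brewery's forgone profit from cutting 5→2: 185 + 112 + 39 = 336.

$336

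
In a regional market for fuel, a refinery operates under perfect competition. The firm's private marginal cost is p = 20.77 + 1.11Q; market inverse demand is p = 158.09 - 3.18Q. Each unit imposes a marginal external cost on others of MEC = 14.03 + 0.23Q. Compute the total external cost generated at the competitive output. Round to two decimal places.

Market equilibrium (private): 20.77 + 1.11Q = 158.09 - 3.18Q → Q_m = 32.0093.
Total external cost = ∫₀^{Q_m} (14.03 + 0.23Q) dQ = 14.03×32.0093 + ½×0.23×32.0093² = 566.9189.

566.92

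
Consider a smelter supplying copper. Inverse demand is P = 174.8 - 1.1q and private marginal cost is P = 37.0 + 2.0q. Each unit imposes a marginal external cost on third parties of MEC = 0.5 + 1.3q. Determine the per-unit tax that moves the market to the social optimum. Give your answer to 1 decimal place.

tax = 41.1 per unit

Social marginal cost = private MC + MEC = 37.5 + 3.3q.
Set SMC = demand: 37.5 + 3.3q = 174.8 - 1.1q → q* = 31.2045.
The Pigouvian tax equals MEC at q*: 0.5 + 1.3×31.2045 = 41.0659.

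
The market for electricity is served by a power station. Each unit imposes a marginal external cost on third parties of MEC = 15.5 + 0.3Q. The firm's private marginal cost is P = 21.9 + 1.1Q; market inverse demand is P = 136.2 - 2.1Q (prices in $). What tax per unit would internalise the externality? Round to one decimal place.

tax = $24.0 per unit

Social marginal cost = private MC + MEC = 37.4 + 1.4Q.
Set SMC = demand: 37.4 + 1.4Q = 136.2 - 2.1Q → Q* = 28.2286.
The Pigouvian tax equals MEC at Q*: 15.5 + 0.3×28.2286 = 23.9686.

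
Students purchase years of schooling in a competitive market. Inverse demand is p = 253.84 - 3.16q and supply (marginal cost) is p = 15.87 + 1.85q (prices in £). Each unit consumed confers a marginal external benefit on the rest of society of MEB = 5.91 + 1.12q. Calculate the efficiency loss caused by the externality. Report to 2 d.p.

Market equilibrium (private): 15.87 + 1.85q = 253.84 - 3.16q → q_m = 47.4990.
Social marginal benefit = demand + MEB = 259.75 - 2.04q.
Set SMB = MC: 259.75 - 2.04q = 15.87 + 1.85q → q* = 62.6941.
Between q* and q_m the wedge SMB − MC runs linearly from 0 to MEB(q_m), so the loss is a triangle.
DWL = ½ × 15.1951 × 59.1089 = 449.0828.

DWL = £449.08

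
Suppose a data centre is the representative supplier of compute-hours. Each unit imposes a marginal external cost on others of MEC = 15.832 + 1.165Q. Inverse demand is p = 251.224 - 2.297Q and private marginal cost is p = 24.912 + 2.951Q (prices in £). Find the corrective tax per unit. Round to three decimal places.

tax = £54.068 per unit

Social marginal cost = private MC + MEC = 40.744 + 4.116Q.
Set SMC = demand: 40.744 + 4.116Q = 251.224 - 2.297Q → Q* = 32.8208.
The Pigouvian tax equals MEC at Q*: 15.832 + 1.165×32.8208 = 54.0682.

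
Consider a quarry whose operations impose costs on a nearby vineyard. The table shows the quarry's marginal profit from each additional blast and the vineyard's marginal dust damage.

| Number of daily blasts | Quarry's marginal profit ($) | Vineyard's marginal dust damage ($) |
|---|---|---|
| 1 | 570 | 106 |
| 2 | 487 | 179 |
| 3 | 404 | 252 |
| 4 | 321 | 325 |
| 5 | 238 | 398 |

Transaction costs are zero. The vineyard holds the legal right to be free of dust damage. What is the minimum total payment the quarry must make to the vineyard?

Efficient level: marginal profit ≥ marginal dust damage through level 3, so k* = 3.
With the vineyard holding the right, the quarry must at least compensate total damage at k*: 106 + 179 + 252 = 537.

$537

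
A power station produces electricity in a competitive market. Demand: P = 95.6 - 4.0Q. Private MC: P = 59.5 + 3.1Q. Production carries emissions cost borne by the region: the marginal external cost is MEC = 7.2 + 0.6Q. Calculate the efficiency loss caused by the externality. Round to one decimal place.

DWL = 6.8

Market equilibrium (private): 59.5 + 3.1Q = 95.6 - 4.0Q → Q_m = 5.0845.
Social marginal cost = private MC + MEC = 66.7 + 3.7Q.
Set SMC = demand: 66.7 + 3.7Q = 95.6 - 4.0Q → Q* = 3.7532.
The loss is the area between SMC and demand from Q* to Q_m; with linear curves that's a triangle of height MEC(Q_m).
DWL = ½ × 1.3313 × 10.2507 = 6.8234.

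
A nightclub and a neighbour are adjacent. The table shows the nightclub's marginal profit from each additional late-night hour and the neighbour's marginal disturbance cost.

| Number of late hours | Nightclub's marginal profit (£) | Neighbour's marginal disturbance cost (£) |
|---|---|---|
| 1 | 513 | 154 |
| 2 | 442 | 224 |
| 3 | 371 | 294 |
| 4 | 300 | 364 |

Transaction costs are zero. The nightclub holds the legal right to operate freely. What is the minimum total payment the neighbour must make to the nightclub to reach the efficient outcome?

Left alone the nightclub would choose level 4 (marginal profit stays positive).
Efficient level: k* = 3 (marginal profit ≥ marginal disturbance cost through 3).
The neighbour must at least cover the nightclub's forgone profit from cutting 4→3: 300 = 300.

£300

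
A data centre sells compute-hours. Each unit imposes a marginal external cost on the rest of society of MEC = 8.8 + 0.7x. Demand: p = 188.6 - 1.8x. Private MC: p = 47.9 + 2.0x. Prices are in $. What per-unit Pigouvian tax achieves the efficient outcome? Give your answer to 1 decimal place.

Social marginal cost = private MC + MEC = 56.7 + 2.7x.
Set SMC = demand: 56.7 + 2.7x = 188.6 - 1.8x → x* = 29.3111.
The Pigouvian tax equals MEC at x*: 8.8 + 0.7×29.3111 = 29.3178.

tax = $29.3 per unit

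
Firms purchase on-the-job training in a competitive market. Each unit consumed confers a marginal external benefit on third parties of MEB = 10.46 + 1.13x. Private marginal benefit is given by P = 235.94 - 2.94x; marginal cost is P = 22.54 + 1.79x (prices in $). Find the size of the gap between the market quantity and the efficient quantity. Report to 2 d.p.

17.07 units

Market equilibrium (private): 22.54 + 1.79x = 235.94 - 2.94x → x_m = 45.1163.
Social marginal benefit = demand + MEB = 246.40 - 1.81x.
Set SMB = MC: 246.40 - 1.81x = 22.54 + 1.79x → x* = 62.1833.
Gap = |45.1163 − 62.1833| = 17.0670.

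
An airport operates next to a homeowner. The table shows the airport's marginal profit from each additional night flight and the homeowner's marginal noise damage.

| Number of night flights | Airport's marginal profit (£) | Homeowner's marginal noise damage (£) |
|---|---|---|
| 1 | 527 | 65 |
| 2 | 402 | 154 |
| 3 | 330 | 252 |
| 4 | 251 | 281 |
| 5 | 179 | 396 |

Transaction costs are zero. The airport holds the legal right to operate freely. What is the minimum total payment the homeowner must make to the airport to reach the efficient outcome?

£430

Left alone the airport would choose level 5 (marginal profit stays positive).
Efficient level: k* = 3 (marginal profit ≥ marginal noise damage through 3).
The homeowner must at least cover the airport's forgone profit from cutting 5→3: 251 + 179 = 430.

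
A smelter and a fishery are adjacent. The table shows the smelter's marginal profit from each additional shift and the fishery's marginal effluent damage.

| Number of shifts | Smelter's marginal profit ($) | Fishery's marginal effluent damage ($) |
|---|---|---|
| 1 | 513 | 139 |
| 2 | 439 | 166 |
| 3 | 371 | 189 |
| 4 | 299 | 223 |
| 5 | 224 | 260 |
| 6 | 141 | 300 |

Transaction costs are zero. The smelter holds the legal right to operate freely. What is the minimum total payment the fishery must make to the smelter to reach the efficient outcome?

$365

Left alone the smelter would choose level 6 (marginal profit stays positive).
Efficient level: k* = 4 (marginal profit ≥ marginal effluent damage through 4).
The fishery must at least cover the smelter's forgone profit from cutting 6→4: 224 + 141 = 365.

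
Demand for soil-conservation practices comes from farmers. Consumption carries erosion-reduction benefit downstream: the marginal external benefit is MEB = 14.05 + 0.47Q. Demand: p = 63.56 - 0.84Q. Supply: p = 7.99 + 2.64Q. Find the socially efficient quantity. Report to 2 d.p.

Q* = 23.13

Social marginal benefit = demand + MEB = 77.61 - 0.37Q.
Set SMB = MC: 77.61 - 0.37Q = 7.99 + 2.64Q → Q* = 23.1296.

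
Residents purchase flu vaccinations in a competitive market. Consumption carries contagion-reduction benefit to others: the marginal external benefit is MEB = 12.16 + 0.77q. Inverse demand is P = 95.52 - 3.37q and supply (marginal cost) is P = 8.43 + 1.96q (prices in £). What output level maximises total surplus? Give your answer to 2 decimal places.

Social marginal benefit = demand + MEB = 107.68 - 2.60q.
Set SMB = MC: 107.68 - 2.60q = 8.43 + 1.96q → q* = 21.7654.

q* = 21.77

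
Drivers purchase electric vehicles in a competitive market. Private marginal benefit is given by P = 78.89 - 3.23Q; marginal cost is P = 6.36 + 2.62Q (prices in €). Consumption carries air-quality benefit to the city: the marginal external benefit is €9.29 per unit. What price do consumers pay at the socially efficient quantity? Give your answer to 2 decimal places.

P = €33.71

Social marginal benefit = demand + MEB = 88.18 - 3.23Q.
Set SMB = MC: 88.18 - 3.23Q = 6.36 + 2.62Q → Q* = 13.9863.
Consumer price on the demand curve at Q*: 78.89 − 3.23×13.9863 = 33.7143.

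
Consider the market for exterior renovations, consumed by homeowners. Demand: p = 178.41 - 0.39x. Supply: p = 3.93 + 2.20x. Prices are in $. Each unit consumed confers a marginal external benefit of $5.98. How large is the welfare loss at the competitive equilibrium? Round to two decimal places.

DWL = $6.90

Market equilibrium (private): 3.93 + 2.20x = 178.41 - 0.39x → x_m = 67.3668.
Social marginal benefit = demand + MEB = 184.39 - 0.39x.
Set SMB = MC: 184.39 - 0.39x = 3.93 + 2.20x → x* = 69.6757.
Height of the DWL triangle at x_m is SMB(x_m) − MC(x_m) = MEB(x_m) = 5.9800.
DWL = ½ × 2.3089 × 5.9800 = 6.9036.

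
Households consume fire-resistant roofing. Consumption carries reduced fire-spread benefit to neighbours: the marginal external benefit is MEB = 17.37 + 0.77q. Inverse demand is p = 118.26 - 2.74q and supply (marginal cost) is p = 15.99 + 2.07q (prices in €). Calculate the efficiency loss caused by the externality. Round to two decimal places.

DWL = €140.90

Market equilibrium (private): 15.99 + 2.07q = 118.26 - 2.74q → q_m = 21.2620.
Social marginal benefit = demand + MEB = 135.63 - 1.97q.
Set SMB = MC: 135.63 - 1.97q = 15.99 + 2.07q → q* = 29.6139.
Height of the DWL triangle at q_m is SMB(q_m) − MC(q_m) = MEB(q_m) = 33.7417.
DWL = ½ × 8.3519 × 33.7417 = 140.9037.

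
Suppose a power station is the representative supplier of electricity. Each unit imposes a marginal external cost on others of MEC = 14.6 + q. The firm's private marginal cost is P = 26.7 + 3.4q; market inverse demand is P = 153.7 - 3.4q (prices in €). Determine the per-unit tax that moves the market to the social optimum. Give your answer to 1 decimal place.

tax = €29.0 per unit

Social marginal cost = private MC + MEC = 41.3 + 4.4q.
Set SMC = demand: 41.3 + 4.4q = 153.7 - 3.4q → q* = 14.4103.
The Pigouvian tax equals MEC at q*: 14.6 + 1.0×14.4103 = 29.0103.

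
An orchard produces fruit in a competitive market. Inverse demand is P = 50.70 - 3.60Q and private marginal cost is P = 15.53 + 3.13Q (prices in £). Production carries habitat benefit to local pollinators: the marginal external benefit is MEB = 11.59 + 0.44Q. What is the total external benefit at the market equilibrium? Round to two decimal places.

£66.58

Market equilibrium (private): 15.53 + 3.13Q = 50.70 - 3.60Q → Q_m = 5.2259.
Total external benefit = ∫₀^{Q_m} (11.59 + 0.44Q) dQ = 11.59×5.2259 + ½×0.44×5.2259² = 66.5764.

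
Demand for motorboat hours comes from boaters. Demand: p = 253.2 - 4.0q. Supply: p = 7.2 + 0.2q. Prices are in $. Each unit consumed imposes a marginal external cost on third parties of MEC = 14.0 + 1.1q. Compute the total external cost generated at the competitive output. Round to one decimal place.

$2706.8

Market equilibrium (private): 7.2 + 0.2q = 253.2 - 4.0q → q_m = 58.5714.
Total external cost = ∫₀^{q_m} (14.0 + 1.1q) dq = 14.0×58.5714 + ½×1.1×58.5714² = 2706.8345.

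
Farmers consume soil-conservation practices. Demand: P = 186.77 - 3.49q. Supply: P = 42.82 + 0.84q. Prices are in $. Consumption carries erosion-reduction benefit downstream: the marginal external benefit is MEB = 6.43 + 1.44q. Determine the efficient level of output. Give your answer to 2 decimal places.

q* = 52.03

Social marginal benefit = demand + MEB = 193.20 - 2.05q.
Set SMB = MC: 193.20 - 2.05q = 42.82 + 0.84q → q* = 52.0346.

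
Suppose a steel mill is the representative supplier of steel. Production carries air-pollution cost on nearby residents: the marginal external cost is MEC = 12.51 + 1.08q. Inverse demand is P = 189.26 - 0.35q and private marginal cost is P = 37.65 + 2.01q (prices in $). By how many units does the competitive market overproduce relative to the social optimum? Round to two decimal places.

Market equilibrium (private): 37.65 + 2.01q = 189.26 - 0.35q → q_m = 64.2415.
Social marginal cost = private MC + MEC = 50.16 + 3.09q.
Set SMC = demand: 50.16 + 3.09q = 189.26 - 0.35q → q* = 40.4360.
Gap = |64.2415 − 40.4360| = 23.8055.

23.81 units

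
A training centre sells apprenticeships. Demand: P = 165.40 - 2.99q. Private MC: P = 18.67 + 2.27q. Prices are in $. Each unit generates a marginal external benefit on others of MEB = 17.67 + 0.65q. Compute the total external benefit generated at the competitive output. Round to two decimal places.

$745.81

Market equilibrium (private): 18.67 + 2.27q = 165.40 - 2.99q → q_m = 27.8954.
Total external benefit = ∫₀^{q_m} (17.67 + 0.65q) dq = 17.67×27.8954 + ½×0.65×27.8954² = 745.8116.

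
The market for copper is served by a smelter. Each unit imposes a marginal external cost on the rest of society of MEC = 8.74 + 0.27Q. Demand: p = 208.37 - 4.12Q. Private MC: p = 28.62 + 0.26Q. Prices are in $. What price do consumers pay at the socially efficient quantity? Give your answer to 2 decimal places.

P = $56.85

Social marginal cost = private MC + MEC = 37.36 + 0.53Q.
Set SMC = demand: 37.36 + 0.53Q = 208.37 - 4.12Q → Q* = 36.7763.
Consumer price on the demand curve at Q*: 208.37 − 4.12×36.7763 = 56.8516.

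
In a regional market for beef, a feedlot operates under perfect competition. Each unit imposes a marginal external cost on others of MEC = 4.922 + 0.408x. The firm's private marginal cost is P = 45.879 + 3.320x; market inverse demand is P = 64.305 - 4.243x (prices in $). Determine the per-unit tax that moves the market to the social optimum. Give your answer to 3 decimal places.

Social marginal cost = private MC + MEC = 50.801 + 3.728x.
Set SMC = demand: 50.801 + 3.728x = 64.305 - 4.243x → x* = 1.6941.
The Pigouvian tax equals MEC at x*: 4.922 + 0.408×1.6941 = 5.6132.

tax = $5.613 per unit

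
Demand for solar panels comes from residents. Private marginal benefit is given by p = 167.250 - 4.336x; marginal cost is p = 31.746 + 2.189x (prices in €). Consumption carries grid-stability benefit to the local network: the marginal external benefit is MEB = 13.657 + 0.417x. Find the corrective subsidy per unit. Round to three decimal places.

subsidy = €23.840 per unit

Social marginal benefit = demand + MEB = 180.907 - 3.919x.
Set SMB = MC: 180.907 - 3.919x = 31.746 + 2.189x → x* = 24.4206.
The Pigouvian subsidy equals MEB at x*: 13.657 + 0.417×24.4206 = 23.8404.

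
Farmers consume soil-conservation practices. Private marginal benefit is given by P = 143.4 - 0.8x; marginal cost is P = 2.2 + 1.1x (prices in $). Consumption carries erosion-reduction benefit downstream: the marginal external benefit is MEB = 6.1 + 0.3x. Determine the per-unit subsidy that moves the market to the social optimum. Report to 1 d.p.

subsidy = $33.7 per unit

Social marginal benefit = demand + MEB = 149.5 - 0.5x.
Set SMB = MC: 149.5 - 0.5x = 2.2 + 1.1x → x* = 92.0625.
The Pigouvian subsidy equals MEB at x*: 6.1 + 0.3×92.0625 = 33.7188.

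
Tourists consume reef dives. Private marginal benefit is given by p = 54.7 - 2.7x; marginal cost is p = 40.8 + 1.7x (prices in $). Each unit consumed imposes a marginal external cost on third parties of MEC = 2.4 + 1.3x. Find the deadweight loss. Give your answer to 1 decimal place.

Market equilibrium (private): 40.8 + 1.7x = 54.7 - 2.7x → x_m = 3.1591.
Social marginal benefit = demand − MEC = 52.3 - 4.0x.
Set SMB = MC: 52.3 - 4.0x = 40.8 + 1.7x → x* = 2.0175.
Height of the DWL triangle at x_m is MC(x_m) − SMB(x_m) = MEC(x_m) = 6.5068.
DWL = ½ × 1.1416 × 6.5068 = 3.7141.

DWL = $3.7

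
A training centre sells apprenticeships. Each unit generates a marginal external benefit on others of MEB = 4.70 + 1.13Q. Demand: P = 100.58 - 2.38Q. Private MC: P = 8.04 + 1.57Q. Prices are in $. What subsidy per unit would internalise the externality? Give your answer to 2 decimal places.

Social marginal cost = private MC − MEB = 3.34 + 0.44Q.
Set SMC = demand: 3.34 + 0.44Q = 100.58 - 2.38Q → Q* = 34.4823.
The Pigouvian subsidy equals MEB at Q*: 4.70 + 1.13×34.4823 = 43.6650.

subsidy = $43.66 per unit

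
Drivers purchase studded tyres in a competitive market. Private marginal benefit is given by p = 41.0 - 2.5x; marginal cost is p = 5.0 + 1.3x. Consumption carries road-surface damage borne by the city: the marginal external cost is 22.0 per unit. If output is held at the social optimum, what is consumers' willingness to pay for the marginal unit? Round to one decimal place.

P = 31.8

Social marginal benefit = demand − MEC = 19.0 - 2.5x.
Set SMB = MC: 19.0 - 2.5x = 5.0 + 1.3x → x* = 3.6842.
Consumer price on the demand curve at x*: 41.0 − 2.5×3.6842 = 31.7895.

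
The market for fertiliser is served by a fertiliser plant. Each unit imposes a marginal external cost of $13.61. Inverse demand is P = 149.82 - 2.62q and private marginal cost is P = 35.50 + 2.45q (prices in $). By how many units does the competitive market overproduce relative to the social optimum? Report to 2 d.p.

2.68 units

Market equilibrium (private): 35.50 + 2.45q = 149.82 - 2.62q → q_m = 22.5483.
Social marginal cost = private MC + MEC = 49.11 + 2.45q.
Set SMC = demand: 49.11 + 2.45q = 149.82 - 2.62q → q* = 19.8639.
Gap = |22.5483 − 19.8639| = 2.6844.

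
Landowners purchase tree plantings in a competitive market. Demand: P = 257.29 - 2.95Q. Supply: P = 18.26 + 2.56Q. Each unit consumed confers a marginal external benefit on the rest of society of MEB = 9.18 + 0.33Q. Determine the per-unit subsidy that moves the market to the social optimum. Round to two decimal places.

Social marginal benefit = demand + MEB = 266.47 - 2.62Q.
Set SMB = MC: 266.47 - 2.62Q = 18.26 + 2.56Q → Q* = 47.9170.
The Pigouvian subsidy equals MEB at Q*: 9.18 + 0.33×47.9170 = 24.9926.

subsidy = 24.99 per unit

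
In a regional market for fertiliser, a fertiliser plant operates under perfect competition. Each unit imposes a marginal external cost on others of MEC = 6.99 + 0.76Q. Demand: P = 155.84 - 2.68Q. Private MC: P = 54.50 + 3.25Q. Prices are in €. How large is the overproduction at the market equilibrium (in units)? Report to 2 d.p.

Market equilibrium (private): 54.50 + 3.25Q = 155.84 - 2.68Q → Q_m = 17.0894.
Social marginal cost = private MC + MEC = 61.49 + 4.01Q.
Set SMC = demand: 61.49 + 4.01Q = 155.84 - 2.68Q → Q* = 14.1031.
Gap = |17.0894 − 14.1031| = 2.9863.

2.99 units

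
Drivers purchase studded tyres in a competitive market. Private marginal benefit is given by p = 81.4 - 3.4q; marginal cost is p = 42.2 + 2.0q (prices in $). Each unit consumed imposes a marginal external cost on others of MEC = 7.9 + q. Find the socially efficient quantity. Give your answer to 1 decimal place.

q* = 4.9

Social marginal benefit = demand − MEC = 73.5 - 4.4q.
Set SMB = MC: 73.5 - 4.4q = 42.2 + 2.0q → q* = 4.8906.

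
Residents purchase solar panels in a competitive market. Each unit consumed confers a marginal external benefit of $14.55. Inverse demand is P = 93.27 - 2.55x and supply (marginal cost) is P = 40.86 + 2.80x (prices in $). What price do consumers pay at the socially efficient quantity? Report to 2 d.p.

Social marginal benefit = demand + MEB = 107.82 - 2.55x.
Set SMB = MC: 107.82 - 2.55x = 40.86 + 2.80x → x* = 12.5159.
Consumer price on the demand curve at x*: 93.27 − 2.55×12.5159 = 61.3545.

P = $61.35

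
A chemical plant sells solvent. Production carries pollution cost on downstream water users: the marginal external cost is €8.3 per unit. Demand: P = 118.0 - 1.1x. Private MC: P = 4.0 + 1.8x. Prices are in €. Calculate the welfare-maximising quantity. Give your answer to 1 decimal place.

Social marginal cost = private MC + MEC = 12.3 + 1.8x.
Set SMC = demand: 12.3 + 1.8x = 118.0 - 1.1x → x* = 36.4483.

x* = 36.4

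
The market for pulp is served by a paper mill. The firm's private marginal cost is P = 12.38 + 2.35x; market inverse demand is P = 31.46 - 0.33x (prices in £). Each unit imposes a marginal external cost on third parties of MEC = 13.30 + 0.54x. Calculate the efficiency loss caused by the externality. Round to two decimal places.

DWL = £45.64

Market equilibrium (private): 12.38 + 2.35x = 31.46 - 0.33x → x_m = 7.1194.
Social marginal cost = private MC + MEC = 25.68 + 2.89x.
Set SMC = demand: 25.68 + 2.89x = 31.46 - 0.33x → x* = 1.7950.
The welfare-loss triangle has base |x_m − x*| and height MEC(x_m) (the vertical gap between SMC and demand is zero at x* and MEC at x_m).
DWL = ½ × 5.3244 × 17.1445 = 45.6421.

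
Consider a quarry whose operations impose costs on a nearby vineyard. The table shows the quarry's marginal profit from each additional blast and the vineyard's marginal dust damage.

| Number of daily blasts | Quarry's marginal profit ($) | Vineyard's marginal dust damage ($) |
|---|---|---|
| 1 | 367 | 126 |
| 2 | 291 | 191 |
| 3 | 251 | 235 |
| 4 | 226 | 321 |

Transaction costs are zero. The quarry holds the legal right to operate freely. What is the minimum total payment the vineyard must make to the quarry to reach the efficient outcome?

$226

Left alone the quarry would choose level 4 (marginal profit stays positive).
Efficient level: k* = 3 (marginal profit ≥ marginal dust damage through 3).
The vineyard must at least cover the quarry's forgone profit from cutting 4→3: 226 = 226.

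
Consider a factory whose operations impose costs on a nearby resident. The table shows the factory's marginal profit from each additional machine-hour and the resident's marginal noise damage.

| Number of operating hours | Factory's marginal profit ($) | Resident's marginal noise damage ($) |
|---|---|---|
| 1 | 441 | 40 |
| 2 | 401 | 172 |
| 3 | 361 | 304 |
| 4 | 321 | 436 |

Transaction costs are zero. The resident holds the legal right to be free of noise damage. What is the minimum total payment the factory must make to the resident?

Efficient level: marginal profit ≥ marginal noise damage through level 3, so k* = 3.
With the resident holding the right, the factory must at least compensate total damage at k*: 40 + 172 + 304 = 516.

$516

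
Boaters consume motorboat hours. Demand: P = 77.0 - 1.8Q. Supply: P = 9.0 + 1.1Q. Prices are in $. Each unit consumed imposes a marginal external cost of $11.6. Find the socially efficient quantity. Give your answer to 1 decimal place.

Q* = 19.4

Social marginal benefit = demand − MEC = 65.4 - 1.8Q.
Set SMB = MC: 65.4 - 1.8Q = 9.0 + 1.1Q → Q* = 19.4483.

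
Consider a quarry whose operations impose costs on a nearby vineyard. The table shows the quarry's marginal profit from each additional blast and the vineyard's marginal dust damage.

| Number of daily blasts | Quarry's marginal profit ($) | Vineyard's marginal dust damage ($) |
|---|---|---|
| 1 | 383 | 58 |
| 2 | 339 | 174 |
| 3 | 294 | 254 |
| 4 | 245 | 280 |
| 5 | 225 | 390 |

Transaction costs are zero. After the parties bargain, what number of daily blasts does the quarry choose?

3

Bargaining reaches the level where marginal profit last exceeds marginal dust damage.
That holds through level 3 (294 ≥ 254) but not at 4 (245 < 280).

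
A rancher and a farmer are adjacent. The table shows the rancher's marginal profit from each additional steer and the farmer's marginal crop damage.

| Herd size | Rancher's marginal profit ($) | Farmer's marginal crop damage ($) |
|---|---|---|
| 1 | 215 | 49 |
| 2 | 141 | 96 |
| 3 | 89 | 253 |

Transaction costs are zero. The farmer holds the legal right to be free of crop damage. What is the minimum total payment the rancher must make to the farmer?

Efficient level: marginal profit ≥ marginal crop damage through level 2, so k* = 2.
With the farmer holding the right, the rancher must at least compensate total damage at k*: 49 + 96 = 145.

$145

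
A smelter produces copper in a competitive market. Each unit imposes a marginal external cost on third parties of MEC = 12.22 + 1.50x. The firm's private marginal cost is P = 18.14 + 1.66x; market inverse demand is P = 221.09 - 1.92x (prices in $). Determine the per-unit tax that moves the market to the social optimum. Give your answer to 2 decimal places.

tax = $68.54 per unit

Social marginal cost = private MC + MEC = 30.36 + 3.16x.
Set SMC = demand: 30.36 + 3.16x = 221.09 - 1.92x → x* = 37.5453.
The Pigouvian tax equals MEC at x*: 12.22 + 1.50×37.5453 = 68.5380.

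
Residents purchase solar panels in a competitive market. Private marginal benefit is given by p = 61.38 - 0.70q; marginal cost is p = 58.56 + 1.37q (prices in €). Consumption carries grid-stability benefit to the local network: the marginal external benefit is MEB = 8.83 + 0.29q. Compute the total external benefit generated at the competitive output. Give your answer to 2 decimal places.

€12.30

Market equilibrium (private): 58.56 + 1.37q = 61.38 - 0.70q → q_m = 1.3623.
Total external benefit = ∫₀^{q_m} (8.83 + 0.29q) dq = 8.83×1.3623 + ½×0.29×1.3623² = 12.2982.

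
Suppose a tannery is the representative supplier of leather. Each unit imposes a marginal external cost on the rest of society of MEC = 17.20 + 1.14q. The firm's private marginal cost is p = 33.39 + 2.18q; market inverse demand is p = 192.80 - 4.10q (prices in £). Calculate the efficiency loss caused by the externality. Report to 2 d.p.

Market equilibrium (private): 33.39 + 2.18q = 192.80 - 4.10q → q_m = 25.3838.
Social marginal cost = private MC + MEC = 50.59 + 3.32q.
Set SMC = demand: 50.59 + 3.32q = 192.80 - 4.10q → q* = 19.1658.
Height of the DWL triangle at q_m is SMC(q_m) − demand(q_m) = MEC(q_m) = 46.1375.
DWL = ½ × 6.2180 × 46.1375 = 143.4415.

DWL = £143.44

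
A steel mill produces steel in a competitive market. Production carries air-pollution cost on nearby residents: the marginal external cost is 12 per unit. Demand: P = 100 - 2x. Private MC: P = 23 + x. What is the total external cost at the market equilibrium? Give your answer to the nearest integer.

Market equilibrium (private): 23 + x = 100 - 2x → x_m = 25.6667.
Total external cost = MEC × x_m = 12 × 25.6667 = 308.0004.

308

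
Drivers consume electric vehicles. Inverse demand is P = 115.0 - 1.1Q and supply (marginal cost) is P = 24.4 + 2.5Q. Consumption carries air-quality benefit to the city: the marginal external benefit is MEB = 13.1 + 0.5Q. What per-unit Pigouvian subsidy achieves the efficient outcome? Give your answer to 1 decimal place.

Social marginal benefit = demand + MEB = 128.1 - 0.6Q.
Set SMB = MC: 128.1 - 0.6Q = 24.4 + 2.5Q → Q* = 33.4516.
The Pigouvian subsidy equals MEB at Q*: 13.1 + 0.5×33.4516 = 29.8258.

subsidy = 29.8 per unit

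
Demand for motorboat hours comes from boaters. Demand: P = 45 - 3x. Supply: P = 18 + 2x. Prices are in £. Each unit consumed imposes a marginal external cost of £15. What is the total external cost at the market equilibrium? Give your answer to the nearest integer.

£81

Market equilibrium (private): 18 + 2x = 45 - 3x → x_m = 5.4000.
Total external cost = MEC × x_m = 15 × 5.4000 = 81.0000.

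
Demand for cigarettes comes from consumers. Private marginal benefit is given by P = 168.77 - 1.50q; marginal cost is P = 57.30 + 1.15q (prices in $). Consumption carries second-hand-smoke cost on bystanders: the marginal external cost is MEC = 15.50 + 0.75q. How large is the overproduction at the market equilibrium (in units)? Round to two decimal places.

Market equilibrium (private): 57.30 + 1.15q = 168.77 - 1.50q → q_m = 42.0642.
Social marginal benefit = demand − MEC = 153.27 - 2.25q.
Set SMB = MC: 153.27 - 2.25q = 57.30 + 1.15q → q* = 28.2265.
Gap = |42.0642 − 28.2265| = 13.8377.

13.84 units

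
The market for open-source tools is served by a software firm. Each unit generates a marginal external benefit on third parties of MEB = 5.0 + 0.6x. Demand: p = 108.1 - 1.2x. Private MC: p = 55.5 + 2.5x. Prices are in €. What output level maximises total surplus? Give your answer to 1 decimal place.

Social marginal cost = private MC − MEB = 50.5 + 1.9x.
Set SMC = demand: 50.5 + 1.9x = 108.1 - 1.2x → x* = 18.5806.

x* = 18.6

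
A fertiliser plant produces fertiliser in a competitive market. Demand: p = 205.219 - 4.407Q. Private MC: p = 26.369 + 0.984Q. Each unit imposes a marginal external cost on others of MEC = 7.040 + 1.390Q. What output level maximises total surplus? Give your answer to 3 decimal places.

Social marginal cost = private MC + MEC = 33.409 + 2.374Q.
Set SMC = demand: 33.409 + 2.374Q = 205.219 - 4.407Q → Q* = 25.3370.

Q* = 25.337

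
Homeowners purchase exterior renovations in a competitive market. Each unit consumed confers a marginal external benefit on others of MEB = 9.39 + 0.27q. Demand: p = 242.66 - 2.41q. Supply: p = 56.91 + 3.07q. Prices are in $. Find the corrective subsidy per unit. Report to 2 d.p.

subsidy = $19.50 per unit

Social marginal benefit = demand + MEB = 252.05 - 2.14q.
Set SMB = MC: 252.05 - 2.14q = 56.91 + 3.07q → q* = 37.4549.
The Pigouvian subsidy equals MEB at q*: 9.39 + 0.27×37.4549 = 19.5028.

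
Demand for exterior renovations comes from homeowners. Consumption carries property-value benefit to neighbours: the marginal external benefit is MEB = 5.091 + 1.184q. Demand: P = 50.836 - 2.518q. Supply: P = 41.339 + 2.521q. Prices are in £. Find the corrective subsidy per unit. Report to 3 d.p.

subsidy = £9.571 per unit

Social marginal benefit = demand + MEB = 55.927 - 1.334q.
Set SMB = MC: 55.927 - 1.334q = 41.339 + 2.521q → q* = 3.7842.
The Pigouvian subsidy equals MEB at q*: 5.091 + 1.184×3.7842 = 9.5715.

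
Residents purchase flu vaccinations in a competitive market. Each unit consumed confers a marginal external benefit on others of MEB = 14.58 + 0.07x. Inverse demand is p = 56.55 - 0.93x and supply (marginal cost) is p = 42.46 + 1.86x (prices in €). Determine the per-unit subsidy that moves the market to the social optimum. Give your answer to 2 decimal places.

Social marginal benefit = demand + MEB = 71.13 - 0.86x.
Set SMB = MC: 71.13 - 0.86x = 42.46 + 1.86x → x* = 10.5404.
The Pigouvian subsidy equals MEB at x*: 14.58 + 0.07×10.5404 = 15.3178.

subsidy = €15.32 per unit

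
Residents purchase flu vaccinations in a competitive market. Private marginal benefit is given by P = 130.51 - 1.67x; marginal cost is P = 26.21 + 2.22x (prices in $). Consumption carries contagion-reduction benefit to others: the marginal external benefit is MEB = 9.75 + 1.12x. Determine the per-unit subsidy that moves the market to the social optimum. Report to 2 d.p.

subsidy = $55.86 per unit

Social marginal benefit = demand + MEB = 140.26 - 0.55x.
Set SMB = MC: 140.26 - 0.55x = 26.21 + 2.22x → x* = 41.1733.
The Pigouvian subsidy equals MEB at x*: 9.75 + 1.12×41.1733 = 55.8641.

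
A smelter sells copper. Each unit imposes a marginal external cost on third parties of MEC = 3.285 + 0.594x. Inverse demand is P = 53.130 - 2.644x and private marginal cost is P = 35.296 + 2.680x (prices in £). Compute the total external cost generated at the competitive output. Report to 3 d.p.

Market equilibrium (private): 35.296 + 2.680x = 53.130 - 2.644x → x_m = 3.3497.
Total external cost = ∫₀^{x_m} (3.285 + 0.594x) dx = 3.285×3.3497 + ½×0.594×3.3497² = 14.3363.

£14.336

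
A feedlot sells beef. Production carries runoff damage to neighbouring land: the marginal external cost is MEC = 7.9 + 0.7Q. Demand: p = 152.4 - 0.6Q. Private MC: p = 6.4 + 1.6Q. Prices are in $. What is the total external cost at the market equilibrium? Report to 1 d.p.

Market equilibrium (private): 6.4 + 1.6Q = 152.4 - 0.6Q → Q_m = 66.3636.
Total external cost = ∫₀^{Q_m} (7.9 + 0.7Q) dQ = 7.9×66.3636 + ½×0.7×66.3636² = 2065.7170.

$2065.7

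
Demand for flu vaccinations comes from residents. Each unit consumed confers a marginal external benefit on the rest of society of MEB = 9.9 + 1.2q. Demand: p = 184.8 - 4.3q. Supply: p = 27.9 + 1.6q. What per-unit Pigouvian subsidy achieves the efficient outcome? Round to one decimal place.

Social marginal benefit = demand + MEB = 194.7 - 3.1q.
Set SMB = MC: 194.7 - 3.1q = 27.9 + 1.6q → q* = 35.4894.
The Pigouvian subsidy equals MEB at q*: 9.9 + 1.2×35.4894 = 52.4873.

subsidy = 52.5 per unit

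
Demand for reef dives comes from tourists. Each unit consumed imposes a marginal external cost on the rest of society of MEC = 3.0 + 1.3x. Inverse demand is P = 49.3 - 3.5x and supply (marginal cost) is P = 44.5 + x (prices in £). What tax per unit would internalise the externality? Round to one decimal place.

tax = £3.4 per unit

Social marginal benefit = demand − MEC = 46.3 - 4.8x.
Set SMB = MC: 46.3 - 4.8x = 44.5 + x → x* = 0.3103.
The Pigouvian tax equals MEC at x*: 3.0 + 1.3×0.3103 = 3.4034.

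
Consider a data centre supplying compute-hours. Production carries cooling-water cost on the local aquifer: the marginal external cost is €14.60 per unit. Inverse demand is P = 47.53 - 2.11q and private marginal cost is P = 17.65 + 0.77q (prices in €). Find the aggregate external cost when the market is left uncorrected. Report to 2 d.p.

€151.48

Market equilibrium (private): 17.65 + 0.77q = 47.53 - 2.11q → q_m = 10.3750.
Total external cost = MEC × q_m = 14.60 × 10.3750 = 151.4750.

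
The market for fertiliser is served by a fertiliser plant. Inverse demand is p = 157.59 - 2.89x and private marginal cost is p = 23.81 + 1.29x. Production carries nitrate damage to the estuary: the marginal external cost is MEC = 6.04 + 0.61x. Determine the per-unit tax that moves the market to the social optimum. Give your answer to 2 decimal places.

tax = 22.31 per unit

Social marginal cost = private MC + MEC = 29.85 + 1.90x.
Set SMC = demand: 29.85 + 1.90x = 157.59 - 2.89x → x* = 26.6681.
The Pigouvian tax equals MEC at x*: 6.04 + 0.61×26.6681 = 22.3075.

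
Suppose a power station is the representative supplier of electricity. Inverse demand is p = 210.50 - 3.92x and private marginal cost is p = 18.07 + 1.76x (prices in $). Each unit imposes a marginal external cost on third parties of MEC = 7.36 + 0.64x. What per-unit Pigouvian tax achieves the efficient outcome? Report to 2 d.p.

Social marginal cost = private MC + MEC = 25.43 + 2.40x.
Set SMC = demand: 25.43 + 2.40x = 210.50 - 3.92x → x* = 29.2832.
The Pigouvian tax equals MEC at x*: 7.36 + 0.64×29.2832 = 26.1012.

tax = $26.10 per unit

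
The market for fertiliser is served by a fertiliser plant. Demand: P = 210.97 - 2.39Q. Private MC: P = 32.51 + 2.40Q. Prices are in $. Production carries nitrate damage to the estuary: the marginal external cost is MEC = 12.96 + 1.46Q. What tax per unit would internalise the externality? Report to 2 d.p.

tax = $51.62 per unit

Social marginal cost = private MC + MEC = 45.47 + 3.86Q.
Set SMC = demand: 45.47 + 3.86Q = 210.97 - 2.39Q → Q* = 26.4800.
The Pigouvian tax equals MEC at Q*: 12.96 + 1.46×26.4800 = 51.6208.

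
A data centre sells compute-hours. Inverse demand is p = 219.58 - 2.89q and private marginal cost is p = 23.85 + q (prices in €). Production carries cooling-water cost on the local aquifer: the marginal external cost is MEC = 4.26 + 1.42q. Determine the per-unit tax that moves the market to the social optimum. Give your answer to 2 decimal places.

tax = €55.46 per unit

Social marginal cost = private MC + MEC = 28.11 + 2.42q.
Set SMC = demand: 28.11 + 2.42q = 219.58 - 2.89q → q* = 36.0584.
The Pigouvian tax equals MEC at q*: 4.26 + 1.42×36.0584 = 55.4629.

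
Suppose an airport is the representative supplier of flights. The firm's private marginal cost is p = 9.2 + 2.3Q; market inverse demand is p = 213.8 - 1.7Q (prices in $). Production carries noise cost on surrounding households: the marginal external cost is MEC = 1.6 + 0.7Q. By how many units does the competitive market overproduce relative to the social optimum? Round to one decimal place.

Market equilibrium (private): 9.2 + 2.3Q = 213.8 - 1.7Q → Q_m = 51.1500.
Social marginal cost = private MC + MEC = 10.8 + 3.0Q.
Set SMC = demand: 10.8 + 3.0Q = 213.8 - 1.7Q → Q* = 43.1915.
Gap = |51.1500 − 43.1915| = 7.9585.

8.0 units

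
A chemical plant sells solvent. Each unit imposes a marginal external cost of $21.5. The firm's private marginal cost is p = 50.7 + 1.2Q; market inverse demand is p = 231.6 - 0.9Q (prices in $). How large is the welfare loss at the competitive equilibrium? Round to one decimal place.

Market equilibrium (private): 50.7 + 1.2Q = 231.6 - 0.9Q → Q_m = 86.1429.
Social marginal cost = private MC + MEC = 72.2 + 1.2Q.
Set SMC = demand: 72.2 + 1.2Q = 231.6 - 0.9Q → Q* = 75.9048.
The welfare-loss triangle has base |Q_m − Q*| and height MEC(Q_m) (the vertical gap between SMC and demand is zero at Q* and MEC at Q_m).
DWL = ½ × 10.2381 × 21.5000 = 110.0596.

DWL = $110.1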